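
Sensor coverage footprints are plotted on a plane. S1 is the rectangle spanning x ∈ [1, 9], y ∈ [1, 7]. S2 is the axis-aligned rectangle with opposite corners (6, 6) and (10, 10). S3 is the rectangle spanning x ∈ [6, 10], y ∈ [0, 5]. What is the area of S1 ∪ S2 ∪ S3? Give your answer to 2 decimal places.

69.00

By inclusion–exclusion:
Individual areas: |S1| = 48, |S2| = 16, |S3| = 20.
|S1∩S2|: x∈[6,9], y∈[6,7] → 3·1 = 3.
|S1∩S3|: x∈[6,9], y∈[1,5] → 3·4 = 12.
|S2∩S3| = 0 (no overlap).
|S1∩S2∩S3| = 0.
|S1 ∪ S2 ∪ S3| = 84 − 15 + 0 = 69.00.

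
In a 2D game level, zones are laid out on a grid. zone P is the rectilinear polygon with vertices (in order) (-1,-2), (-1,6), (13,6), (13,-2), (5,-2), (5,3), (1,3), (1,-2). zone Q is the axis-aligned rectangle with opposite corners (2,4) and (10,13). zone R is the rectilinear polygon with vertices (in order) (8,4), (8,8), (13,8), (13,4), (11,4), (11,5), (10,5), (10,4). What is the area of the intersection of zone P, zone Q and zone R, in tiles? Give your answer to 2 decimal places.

4.00

The intersection is the polygon with vertices (10,5), (10,4), (8,4), (8,6), (10,6).
By the shoelace formula its area is 4.00.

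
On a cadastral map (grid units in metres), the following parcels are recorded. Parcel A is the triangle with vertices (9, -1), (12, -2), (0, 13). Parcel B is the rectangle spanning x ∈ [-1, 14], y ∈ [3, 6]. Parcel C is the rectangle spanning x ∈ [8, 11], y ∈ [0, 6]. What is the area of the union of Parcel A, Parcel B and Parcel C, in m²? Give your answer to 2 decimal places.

By inclusion–exclusion:
Individual areas: |Parcel A| = 16.5, |Parcel B| = 45, |Parcel C| = 18.
|Parcel A∩Parcel B| = 4.0071.
|Parcel A∩Parcel C| = 3.5008.
|Parcel B∩Parcel C|: x∈[8,11], y∈[3,6] → 3·3 = 9.
|Parcel A∩Parcel B∩Parcel C| = 0.
|Parcel A ∪ Parcel B ∪ Parcel C| = 79.5 − 16.5079 + 0 = 62.99.

62.99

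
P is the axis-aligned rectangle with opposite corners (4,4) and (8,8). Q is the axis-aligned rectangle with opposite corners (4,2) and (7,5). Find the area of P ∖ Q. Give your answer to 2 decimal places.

13.00

|P∩Q|: x∈[4,7], y∈[4,5] → 3·1 = 3.
|P| = 16.
|P ∖ Q| = |P| − |P∩Q| = 16 − 3 = 13.00.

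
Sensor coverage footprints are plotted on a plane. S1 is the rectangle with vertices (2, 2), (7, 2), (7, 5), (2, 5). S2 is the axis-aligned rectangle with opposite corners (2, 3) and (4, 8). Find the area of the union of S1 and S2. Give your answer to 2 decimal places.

By inclusion–exclusion:
Individual areas: |S1| = 15, |S2| = 10.
|S1∩S2|: x∈[2,4], y∈[3,5] → 2·2 = 4.
|S1 ∪ S2| = 25 − 4 = 21.00.

21.00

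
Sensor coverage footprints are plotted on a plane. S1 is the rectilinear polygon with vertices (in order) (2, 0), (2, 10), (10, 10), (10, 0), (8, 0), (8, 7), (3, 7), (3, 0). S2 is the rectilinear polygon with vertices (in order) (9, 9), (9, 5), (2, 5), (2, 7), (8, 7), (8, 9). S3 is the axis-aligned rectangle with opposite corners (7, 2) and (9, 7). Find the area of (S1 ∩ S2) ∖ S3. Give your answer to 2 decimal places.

|S1 ∩ S2| = 6.
|(S1 ∩ S2) ∩ S3| = 2.
|(S1 ∩ S2) ∖ S3| = 6 − 2 = 4.00.

4.00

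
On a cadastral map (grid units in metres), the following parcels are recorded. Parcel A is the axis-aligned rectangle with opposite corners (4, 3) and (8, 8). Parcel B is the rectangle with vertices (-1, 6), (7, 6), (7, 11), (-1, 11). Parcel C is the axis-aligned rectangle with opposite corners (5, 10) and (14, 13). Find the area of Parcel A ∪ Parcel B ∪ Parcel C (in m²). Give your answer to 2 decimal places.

By inclusion–exclusion:
Individual areas: |Parcel A| = 20, |Parcel B| = 40, |Parcel C| = 27.
|Parcel A∩Parcel B|: x∈[4,7], y∈[6,8] → 3·2 = 6.
|Parcel A∩Parcel C| = 0 (no overlap).
|Parcel B∩Parcel C|: x∈[5,7], y∈[10,11] → 2·1 = 2.
|Parcel A∩Parcel B∩Parcel C| = 0.
|Parcel A ∪ Parcel B ∪ Parcel C| = 87 − 8 + 0 = 79.00.

79.00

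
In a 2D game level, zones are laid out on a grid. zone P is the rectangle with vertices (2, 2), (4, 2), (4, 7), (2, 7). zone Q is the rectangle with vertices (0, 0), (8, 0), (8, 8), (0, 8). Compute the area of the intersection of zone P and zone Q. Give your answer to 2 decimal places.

10.00

|zone P∩zone Q|: x∈[2,4], y∈[2,7] → 2·5 = 10.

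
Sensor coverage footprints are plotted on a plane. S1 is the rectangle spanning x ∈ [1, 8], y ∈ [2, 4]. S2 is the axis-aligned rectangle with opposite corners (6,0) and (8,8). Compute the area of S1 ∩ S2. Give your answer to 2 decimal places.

4.00

|S1∩S2|: x∈[6,8], y∈[2,4] → 2·2 = 4.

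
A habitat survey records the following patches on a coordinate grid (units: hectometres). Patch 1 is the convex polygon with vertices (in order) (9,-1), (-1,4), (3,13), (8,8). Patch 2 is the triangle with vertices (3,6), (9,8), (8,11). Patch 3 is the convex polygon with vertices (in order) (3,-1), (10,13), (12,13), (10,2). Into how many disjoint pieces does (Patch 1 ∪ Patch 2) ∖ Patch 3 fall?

2

(Patch 1 ∪ Patch 2) ∖ Patch 3 splits into 2 disjoint pieces (area 55.35, area 3.2098).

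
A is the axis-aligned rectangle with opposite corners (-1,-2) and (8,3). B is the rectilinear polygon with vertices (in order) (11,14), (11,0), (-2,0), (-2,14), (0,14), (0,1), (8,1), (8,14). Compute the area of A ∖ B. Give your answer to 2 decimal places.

|A| = 45, |A∩B| = 11.
|A ∖ B| = |A| − |A∩B| = 45 − 11 = 34.00.

34.00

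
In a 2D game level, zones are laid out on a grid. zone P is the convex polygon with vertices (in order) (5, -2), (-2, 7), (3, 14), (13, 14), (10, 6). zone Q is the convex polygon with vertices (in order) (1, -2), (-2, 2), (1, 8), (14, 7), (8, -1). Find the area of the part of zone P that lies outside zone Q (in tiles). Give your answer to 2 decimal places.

|zone P| = 135, |zone P∩zone Q| = 60.2743.
|zone P ∖ zone Q| = |zone P| − |zone P∩zone Q| = 135 − 60.2743 = 74.73.

74.73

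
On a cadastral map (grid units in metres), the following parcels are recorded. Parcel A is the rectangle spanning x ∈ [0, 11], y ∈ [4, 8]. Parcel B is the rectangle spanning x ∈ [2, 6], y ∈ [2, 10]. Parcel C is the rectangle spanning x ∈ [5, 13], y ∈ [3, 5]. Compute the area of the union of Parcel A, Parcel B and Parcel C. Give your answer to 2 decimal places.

69.00

By inclusion–exclusion:
Individual areas: |Parcel A| = 44, |Parcel B| = 32, |Parcel C| = 16.
|Parcel A∩Parcel B|: x∈[2,6], y∈[4,8] → 4·4 = 16.
|Parcel A∩Parcel C|: x∈[5,11], y∈[4,5] → 6·1 = 6.
|Parcel B∩Parcel C|: x∈[5,6], y∈[3,5] → 1·2 = 2.
|Parcel A∩Parcel B∩Parcel C| = 1.
|Parcel A ∪ Parcel B ∪ Parcel C| = 92 − 24 + 1 = 69.00.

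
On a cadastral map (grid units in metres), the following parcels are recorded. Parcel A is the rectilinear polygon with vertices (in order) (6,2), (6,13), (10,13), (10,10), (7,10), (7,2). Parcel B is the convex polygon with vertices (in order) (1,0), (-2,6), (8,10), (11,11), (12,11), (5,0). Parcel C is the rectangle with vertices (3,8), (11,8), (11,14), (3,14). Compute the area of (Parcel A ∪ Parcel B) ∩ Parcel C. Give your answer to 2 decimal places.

23.78

The region (Parcel A ∪ Parcel B) ∩ Parcel C has outer boundary with vertices (10,13), (10,10.667), (11,11), (11,9.429), (10.091,8), (3,8), (6,9.2), (6,13) (shoelace area 23.98).
It has a hole with vertices (7,9.6), (8,10), (7,10) (area 0.20).
Net area = 23.98 − 0.20 = 23.78.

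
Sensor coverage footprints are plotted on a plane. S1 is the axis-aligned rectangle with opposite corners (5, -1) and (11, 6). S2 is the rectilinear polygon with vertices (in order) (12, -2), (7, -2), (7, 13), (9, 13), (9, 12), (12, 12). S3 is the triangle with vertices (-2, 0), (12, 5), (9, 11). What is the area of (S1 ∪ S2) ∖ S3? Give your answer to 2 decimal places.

|S1 ∪ S2| = 86.
|(S1 ∪ S2) ∩ S3| = 29.75.
|(S1 ∪ S2) ∖ S3| = 86 − 29.75 = 56.25.

56.25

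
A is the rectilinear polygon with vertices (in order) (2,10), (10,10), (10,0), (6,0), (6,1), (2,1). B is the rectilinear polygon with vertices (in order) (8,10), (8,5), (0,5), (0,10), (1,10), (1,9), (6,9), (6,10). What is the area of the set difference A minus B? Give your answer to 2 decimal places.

50.00

|A| = 76, |A∩B| = 26.
|A ∖ B| = |A| − |A∩B| = 76 − 26 = 50.00.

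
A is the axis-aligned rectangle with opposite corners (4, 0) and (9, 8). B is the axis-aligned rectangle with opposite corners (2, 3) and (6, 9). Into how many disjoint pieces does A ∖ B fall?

A ∖ B is a single connected region.

1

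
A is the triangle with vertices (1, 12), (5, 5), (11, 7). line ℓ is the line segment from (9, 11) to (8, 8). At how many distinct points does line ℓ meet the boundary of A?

The segment meets the boundary at (8.143,8.429).

1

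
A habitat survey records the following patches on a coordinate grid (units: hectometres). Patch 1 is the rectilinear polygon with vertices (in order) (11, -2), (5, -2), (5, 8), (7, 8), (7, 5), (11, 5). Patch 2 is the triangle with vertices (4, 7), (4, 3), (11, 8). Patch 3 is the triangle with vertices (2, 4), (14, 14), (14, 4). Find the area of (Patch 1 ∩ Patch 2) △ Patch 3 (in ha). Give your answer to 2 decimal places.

|Patch 1 ∩ Patch 2| = 5.7143.
|(Patch 1 ∩ Patch 2) ∩ Patch 3| = 5.3579.
|(Patch 1 ∩ Patch 2) △ Patch 3| = 5.7143 + 60 − 10.7158 = 55.00.

55.00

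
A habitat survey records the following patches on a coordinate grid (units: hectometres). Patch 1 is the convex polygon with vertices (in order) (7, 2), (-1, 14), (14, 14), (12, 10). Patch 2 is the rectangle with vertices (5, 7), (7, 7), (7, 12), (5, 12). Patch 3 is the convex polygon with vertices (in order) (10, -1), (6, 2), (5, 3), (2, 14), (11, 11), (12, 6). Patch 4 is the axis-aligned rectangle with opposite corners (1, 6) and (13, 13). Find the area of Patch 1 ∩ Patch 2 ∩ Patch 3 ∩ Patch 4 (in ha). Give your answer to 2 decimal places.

10.00

The intersection is the polygon with vertices (7,12), (7,7), (5,7), (5,12).
By the shoelace formula its area is 10.00.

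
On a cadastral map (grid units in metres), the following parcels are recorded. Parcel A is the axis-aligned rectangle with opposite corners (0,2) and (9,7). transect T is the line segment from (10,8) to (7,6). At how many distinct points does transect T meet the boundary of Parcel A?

1

The segment meets the boundary at (8.5,7).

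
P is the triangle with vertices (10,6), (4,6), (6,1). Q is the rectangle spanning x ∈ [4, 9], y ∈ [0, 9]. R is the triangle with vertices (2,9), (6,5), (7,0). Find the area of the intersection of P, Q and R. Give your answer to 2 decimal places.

The intersection is the polygon with vertices (6.262,1.328), (4.857,3.857), (4,6), (5,6), (6,5), (6.64,1.8).
By the shoelace formula its area is 5.22.

5.22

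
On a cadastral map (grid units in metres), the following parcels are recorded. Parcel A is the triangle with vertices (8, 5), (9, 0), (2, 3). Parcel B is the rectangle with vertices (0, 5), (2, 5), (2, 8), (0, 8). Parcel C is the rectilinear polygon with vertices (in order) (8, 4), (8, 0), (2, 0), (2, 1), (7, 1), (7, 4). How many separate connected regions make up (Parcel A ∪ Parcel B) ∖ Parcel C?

2

(Parcel A ∪ Parcel B) ∖ Parcel C splits into 2 disjoint pieces (area 12.619, area 6).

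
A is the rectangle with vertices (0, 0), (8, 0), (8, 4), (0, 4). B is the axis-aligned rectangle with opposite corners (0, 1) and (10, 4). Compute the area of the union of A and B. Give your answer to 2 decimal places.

By inclusion–exclusion:
Individual areas: |A| = 32, |B| = 30.
|A∩B|: x∈[0,8], y∈[1,4] → 8·3 = 24.
|A ∪ B| = 62 − 24 = 38.00.

38.00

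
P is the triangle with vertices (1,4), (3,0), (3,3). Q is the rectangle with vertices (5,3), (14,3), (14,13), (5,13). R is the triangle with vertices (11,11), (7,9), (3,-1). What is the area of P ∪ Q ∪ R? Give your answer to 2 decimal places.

95.33

By inclusion–exclusion:
Individual areas: |P| = 3, |Q| = 90, |R| = 16.
|P∩Q| = 0.
|P∩R| = 0.
|Q∩R| = 13.6667.
|P∩Q∩R| = 0.
|P ∪ Q ∪ R| = 109 − 13.6667 + 0 = 95.33.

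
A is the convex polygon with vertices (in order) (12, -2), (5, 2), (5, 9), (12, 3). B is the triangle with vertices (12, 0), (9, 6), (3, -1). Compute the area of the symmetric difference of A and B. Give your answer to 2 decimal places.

29.02

|A| = 42, |B| = 28.5, |A∩B| = 20.7386.
|A △ B| = |A| + |B| − 2·|A∩B| = 42 + 28.5 − 41.4771 = 29.02.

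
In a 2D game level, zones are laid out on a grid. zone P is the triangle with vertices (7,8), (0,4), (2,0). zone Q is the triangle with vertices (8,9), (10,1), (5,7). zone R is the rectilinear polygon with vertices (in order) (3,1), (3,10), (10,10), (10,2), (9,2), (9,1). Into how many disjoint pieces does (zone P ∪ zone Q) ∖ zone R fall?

2

(zone P ∪ zone Q) ∖ zone R splits into 2 disjoint pieces (area 9.7714, area 0.2917).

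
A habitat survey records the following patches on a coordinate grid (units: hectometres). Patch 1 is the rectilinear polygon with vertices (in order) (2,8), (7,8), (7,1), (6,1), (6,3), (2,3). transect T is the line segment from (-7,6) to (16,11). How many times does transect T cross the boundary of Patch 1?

The segment meets the boundary at (2.2,8), (2,7.957).

2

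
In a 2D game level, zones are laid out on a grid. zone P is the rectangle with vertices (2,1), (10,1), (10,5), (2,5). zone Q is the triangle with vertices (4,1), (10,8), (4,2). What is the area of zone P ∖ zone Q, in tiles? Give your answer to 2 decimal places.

|zone P| = 32, |zone P∩zone Q| = 2.3571.
|zone P ∖ zone Q| = |zone P| − |zone P∩zone Q| = 32 − 2.3571 = 29.64.

29.64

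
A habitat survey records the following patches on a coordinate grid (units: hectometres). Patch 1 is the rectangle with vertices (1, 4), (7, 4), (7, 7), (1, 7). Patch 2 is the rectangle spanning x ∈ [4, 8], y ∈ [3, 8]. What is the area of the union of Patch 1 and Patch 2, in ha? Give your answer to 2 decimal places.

By inclusion–exclusion:
Individual areas: |Patch 1| = 18, |Patch 2| = 20.
|Patch 1∩Patch 2|: x∈[4,7], y∈[4,7] → 3·3 = 9.
|Patch 1 ∪ Patch 2| = 38 − 9 = 29.00.

29.00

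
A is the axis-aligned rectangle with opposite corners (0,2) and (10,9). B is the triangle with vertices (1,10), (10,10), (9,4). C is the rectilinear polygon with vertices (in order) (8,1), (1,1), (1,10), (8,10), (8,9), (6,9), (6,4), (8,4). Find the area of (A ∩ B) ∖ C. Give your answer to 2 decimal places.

|A ∩ B| = 18.75.
|(A ∩ B) ∩ C| = 5.0417.
|(A ∩ B) ∖ C| = 18.75 − 5.0417 = 13.71.

13.71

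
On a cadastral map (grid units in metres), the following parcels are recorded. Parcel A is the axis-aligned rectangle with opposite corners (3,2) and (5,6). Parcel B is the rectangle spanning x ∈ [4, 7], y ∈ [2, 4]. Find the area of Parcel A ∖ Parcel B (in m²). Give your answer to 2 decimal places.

6.00

|Parcel A∩Parcel B|: x∈[4,5], y∈[2,4] → 1·2 = 2.
|Parcel A| = 8.
|Parcel A ∖ Parcel B| = |Parcel A| − |Parcel A∩Parcel B| = 8 − 2 = 6.00.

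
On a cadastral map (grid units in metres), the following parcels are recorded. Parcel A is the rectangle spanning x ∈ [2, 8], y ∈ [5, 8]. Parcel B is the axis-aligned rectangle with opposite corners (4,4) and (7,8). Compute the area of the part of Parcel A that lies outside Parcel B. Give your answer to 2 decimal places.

|Parcel A∩Parcel B|: x∈[4,7], y∈[5,8] → 3·3 = 9.
|Parcel A| = 18.
|Parcel A ∖ Parcel B| = |Parcel A| − |Parcel A∩Parcel B| = 18 − 9 = 9.00.

9.00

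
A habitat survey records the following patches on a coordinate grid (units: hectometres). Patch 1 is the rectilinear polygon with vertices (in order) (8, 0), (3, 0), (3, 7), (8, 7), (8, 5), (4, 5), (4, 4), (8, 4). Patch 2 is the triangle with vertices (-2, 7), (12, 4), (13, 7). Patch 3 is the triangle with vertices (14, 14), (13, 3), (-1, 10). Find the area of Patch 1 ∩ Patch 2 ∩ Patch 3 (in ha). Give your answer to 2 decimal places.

2.25

The intersection is the polygon with vertices (8,7), (8,5.5), (5,7).
By the shoelace formula its area is 2.25.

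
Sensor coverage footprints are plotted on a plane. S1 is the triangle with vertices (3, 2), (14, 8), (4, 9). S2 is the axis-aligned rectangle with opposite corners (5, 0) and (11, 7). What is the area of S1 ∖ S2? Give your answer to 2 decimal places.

21.86

|S1| = 35.5, |S1∩S2| = 13.6364.
|S1 ∖ S2| = |S1| − |S1∩S2| = 35.5 − 13.6364 = 21.86.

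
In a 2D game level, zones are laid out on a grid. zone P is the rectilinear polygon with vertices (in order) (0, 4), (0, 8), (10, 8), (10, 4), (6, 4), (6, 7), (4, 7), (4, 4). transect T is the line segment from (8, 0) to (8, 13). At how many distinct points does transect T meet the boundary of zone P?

The segment meets the boundary at (8,8), (8,4).

2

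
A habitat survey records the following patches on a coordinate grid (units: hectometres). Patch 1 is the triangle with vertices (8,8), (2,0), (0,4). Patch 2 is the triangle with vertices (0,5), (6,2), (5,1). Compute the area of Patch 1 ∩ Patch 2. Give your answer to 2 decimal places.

The intersection is the polygon with vertices (3.594,2.125), (0.769,4.385), (1,4.5), (4.182,2.909).
By the shoelace formula its area is 2.14.

2.14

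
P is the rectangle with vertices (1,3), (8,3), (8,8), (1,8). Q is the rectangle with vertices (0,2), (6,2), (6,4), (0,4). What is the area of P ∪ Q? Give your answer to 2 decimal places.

By inclusion–exclusion:
Individual areas: |P| = 35, |Q| = 12.
|P∩Q|: x∈[1,6], y∈[3,4] → 5·1 = 5.
|P ∪ Q| = 47 − 5 = 42.00.

42.00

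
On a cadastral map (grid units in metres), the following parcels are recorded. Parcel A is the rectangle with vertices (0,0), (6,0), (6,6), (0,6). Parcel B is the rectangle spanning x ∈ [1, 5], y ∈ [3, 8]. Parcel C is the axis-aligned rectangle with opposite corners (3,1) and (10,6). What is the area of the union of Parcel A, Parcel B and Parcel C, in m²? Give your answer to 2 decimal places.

64.00

By inclusion–exclusion:
Individual areas: |Parcel A| = 36, |Parcel B| = 20, |Parcel C| = 35.
|Parcel A∩Parcel B|: x∈[1,5], y∈[3,6] → 4·3 = 12.
|Parcel A∩Parcel C|: x∈[3,6], y∈[1,6] → 3·5 = 15.
|Parcel B∩Parcel C|: x∈[3,5], y∈[3,6] → 2·3 = 6.
|Parcel A∩Parcel B∩Parcel C| = 6.
|Parcel A ∪ Parcel B ∪ Parcel C| = 91 − 33 + 6 = 64.00.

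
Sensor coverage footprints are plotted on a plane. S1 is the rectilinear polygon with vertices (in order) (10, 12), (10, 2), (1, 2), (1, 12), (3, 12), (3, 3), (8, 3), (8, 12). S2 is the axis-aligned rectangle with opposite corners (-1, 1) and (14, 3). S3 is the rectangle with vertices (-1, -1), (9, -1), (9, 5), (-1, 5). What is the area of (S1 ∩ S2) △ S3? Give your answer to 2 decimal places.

|S1 ∩ S2| = 9.
|(S1 ∩ S2) ∩ S3| = 8.
|(S1 ∩ S2) △ S3| = 9 + 60 − 16 = 53.00.

53.00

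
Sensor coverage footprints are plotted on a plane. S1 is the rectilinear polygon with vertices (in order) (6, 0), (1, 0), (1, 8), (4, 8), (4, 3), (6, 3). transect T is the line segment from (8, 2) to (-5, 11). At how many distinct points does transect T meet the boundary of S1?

2

The segment meets the boundary at (1,6.846), (4,4.769).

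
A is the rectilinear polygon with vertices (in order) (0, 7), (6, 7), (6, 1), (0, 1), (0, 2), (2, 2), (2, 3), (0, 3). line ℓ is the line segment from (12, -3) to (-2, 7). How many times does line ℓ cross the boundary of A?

2

The segment meets the boundary at (6,1.286), (0,5.571).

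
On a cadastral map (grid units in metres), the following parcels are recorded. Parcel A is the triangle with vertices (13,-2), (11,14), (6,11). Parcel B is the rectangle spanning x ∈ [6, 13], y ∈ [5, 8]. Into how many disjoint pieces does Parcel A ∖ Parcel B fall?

Parcel A ∖ Parcel B splits into 2 disjoint pieces (area 10.1298, area 22.3269).

2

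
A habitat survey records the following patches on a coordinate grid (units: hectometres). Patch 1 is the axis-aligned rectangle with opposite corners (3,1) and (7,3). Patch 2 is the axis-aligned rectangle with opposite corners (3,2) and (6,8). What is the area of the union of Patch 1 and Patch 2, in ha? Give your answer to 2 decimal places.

23.00

By inclusion–exclusion:
Individual areas: |Patch 1| = 8, |Patch 2| = 18.
|Patch 1∩Patch 2|: x∈[3,6], y∈[2,3] → 3·1 = 3.
|Patch 1 ∪ Patch 2| = 26 − 3 = 23.00.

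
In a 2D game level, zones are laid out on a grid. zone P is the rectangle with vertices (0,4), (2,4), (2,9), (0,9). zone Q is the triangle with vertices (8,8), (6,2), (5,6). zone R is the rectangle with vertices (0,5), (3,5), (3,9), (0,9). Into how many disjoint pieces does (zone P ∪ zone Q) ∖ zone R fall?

(zone P ∪ zone Q) ∖ zone R splits into 2 disjoint pieces (area 2, area 7).

2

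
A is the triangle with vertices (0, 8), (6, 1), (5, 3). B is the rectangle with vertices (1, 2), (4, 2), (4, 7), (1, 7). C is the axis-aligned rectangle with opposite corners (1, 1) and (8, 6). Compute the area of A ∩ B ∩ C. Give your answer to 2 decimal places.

The intersection is the polygon with vertices (4,4), (4,3.333), (1.714,6), (2,6).
By the shoelace formula its area is 1.05.

1.05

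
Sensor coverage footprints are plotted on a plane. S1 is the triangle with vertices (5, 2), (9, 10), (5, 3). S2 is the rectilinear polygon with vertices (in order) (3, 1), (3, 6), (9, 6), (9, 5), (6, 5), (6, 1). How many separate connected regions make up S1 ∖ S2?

2

S1 ∖ S2 splits into 2 disjoint pieces (area 0.2321, area 0.5714).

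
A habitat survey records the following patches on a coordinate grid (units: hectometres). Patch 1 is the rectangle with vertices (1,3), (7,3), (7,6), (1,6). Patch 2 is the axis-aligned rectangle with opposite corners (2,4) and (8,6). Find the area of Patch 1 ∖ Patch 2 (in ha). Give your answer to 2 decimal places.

8.00

|Patch 1∩Patch 2|: x∈[2,7], y∈[4,6] → 5·2 = 10.
|Patch 1| = 18.
|Patch 1 ∖ Patch 2| = |Patch 1| − |Patch 1∩Patch 2| = 18 − 10 = 8.00.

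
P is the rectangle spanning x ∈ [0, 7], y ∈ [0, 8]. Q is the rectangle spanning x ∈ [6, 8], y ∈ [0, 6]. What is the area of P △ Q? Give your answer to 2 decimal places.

|P∩Q|: x∈[6,7], y∈[0,6] → 1·6 = 6.
|P △ Q| = |P| + |Q| − 2·|P∩Q| = 56 + 12 − 12 = 56.00.

56.00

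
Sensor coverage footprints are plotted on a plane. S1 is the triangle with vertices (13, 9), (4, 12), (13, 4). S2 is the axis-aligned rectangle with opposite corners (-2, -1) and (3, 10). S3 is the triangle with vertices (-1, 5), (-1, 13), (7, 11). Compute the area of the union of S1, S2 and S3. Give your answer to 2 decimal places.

By inclusion–exclusion:
Individual areas: |S1| = 22.5, |S2| = 55, |S3| = 32.
|S1∩S2| = 0.
|S1∩S3| = 1.3265.
|S2∩S3| = 14.
|S1∩S2∩S3| = 0.
|S1 ∪ S2 ∪ S3| = 109.5 − 15.3265 + 0 = 94.17.

94.17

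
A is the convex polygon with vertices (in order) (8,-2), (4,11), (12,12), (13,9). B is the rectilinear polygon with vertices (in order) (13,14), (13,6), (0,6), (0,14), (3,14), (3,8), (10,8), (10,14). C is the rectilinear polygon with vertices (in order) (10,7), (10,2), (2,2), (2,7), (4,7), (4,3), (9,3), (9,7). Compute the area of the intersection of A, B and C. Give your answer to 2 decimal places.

The intersection is the polygon with vertices (9,6), (9,7), (10,7), (10,6).
By the shoelace formula its area is 1.00.

1.00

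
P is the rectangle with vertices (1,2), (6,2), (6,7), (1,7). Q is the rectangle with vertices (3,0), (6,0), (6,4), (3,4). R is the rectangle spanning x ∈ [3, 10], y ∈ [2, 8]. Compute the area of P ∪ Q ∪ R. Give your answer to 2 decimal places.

By inclusion–exclusion:
Individual areas: |P| = 25, |Q| = 12, |R| = 42.
|P∩Q|: x∈[3,6], y∈[2,4] → 3·2 = 6.
|P∩R|: x∈[3,6], y∈[2,7] → 3·5 = 15.
|Q∩R|: x∈[3,6], y∈[2,4] → 3·2 = 6.
|P∩Q∩R| = 6.
|P ∪ Q ∪ R| = 79 − 27 + 6 = 58.00.

58.00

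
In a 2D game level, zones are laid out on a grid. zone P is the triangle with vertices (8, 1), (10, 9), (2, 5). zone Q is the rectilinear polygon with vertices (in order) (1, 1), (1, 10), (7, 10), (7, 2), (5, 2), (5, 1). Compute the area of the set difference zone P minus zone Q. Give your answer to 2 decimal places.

13.50

|zone P| = 28, |zone P∩zone Q| = 14.5.
|zone P ∖ zone Q| = |zone P| − |zone P∩zone Q| = 28 − 14.5 = 13.50.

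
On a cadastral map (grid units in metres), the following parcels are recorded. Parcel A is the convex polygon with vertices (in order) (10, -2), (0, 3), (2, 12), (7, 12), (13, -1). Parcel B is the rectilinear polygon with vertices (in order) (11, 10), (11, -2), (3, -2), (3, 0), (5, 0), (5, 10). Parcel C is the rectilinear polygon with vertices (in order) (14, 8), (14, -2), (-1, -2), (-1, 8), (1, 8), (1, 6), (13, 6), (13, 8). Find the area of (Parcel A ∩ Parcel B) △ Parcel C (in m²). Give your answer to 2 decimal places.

|Parcel A ∩ Parcel B| = 55.3269.
|(Parcel A ∩ Parcel B) ∩ Parcel C| = 39.9423.
|(Parcel A ∩ Parcel B) △ Parcel C| = 55.3269 + 126 − 79.8846 = 101.44.

101.44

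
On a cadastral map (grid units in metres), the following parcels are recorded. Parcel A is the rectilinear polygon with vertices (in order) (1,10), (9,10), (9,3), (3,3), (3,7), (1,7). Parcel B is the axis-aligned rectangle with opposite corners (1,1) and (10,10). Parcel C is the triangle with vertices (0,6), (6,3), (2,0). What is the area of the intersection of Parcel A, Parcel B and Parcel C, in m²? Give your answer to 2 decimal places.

2.25

The intersection is the polygon with vertices (3,3), (3,4.5), (6,3).
By the shoelace formula its area is 2.25.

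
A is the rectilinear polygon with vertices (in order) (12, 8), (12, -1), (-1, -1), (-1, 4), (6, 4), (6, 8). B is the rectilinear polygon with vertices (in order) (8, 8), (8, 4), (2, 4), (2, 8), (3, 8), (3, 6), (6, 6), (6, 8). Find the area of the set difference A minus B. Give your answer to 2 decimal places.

|A| = 89, |A∩B| = 8.
|A ∖ B| = |A| − |A∩B| = 89 − 8 = 81.00.

81.00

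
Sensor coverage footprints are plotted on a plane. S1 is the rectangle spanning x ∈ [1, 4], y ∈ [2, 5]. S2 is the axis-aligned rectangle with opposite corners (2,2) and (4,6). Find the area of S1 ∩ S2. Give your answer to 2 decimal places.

6.00

|S1∩S2|: x∈[2,4], y∈[2,5] → 2·3 = 6.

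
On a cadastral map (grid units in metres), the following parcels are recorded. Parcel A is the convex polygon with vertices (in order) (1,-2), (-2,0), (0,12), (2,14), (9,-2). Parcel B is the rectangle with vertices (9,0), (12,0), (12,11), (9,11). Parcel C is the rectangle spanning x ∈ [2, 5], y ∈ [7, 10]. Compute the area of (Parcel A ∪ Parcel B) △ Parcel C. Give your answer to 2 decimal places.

|Parcel A ∪ Parcel B| = 132.
|(Parcel A ∪ Parcel B) ∩ Parcel C| = 7.2143.
|(Parcel A ∪ Parcel B) △ Parcel C| = 132 + 9 − 14.4286 = 126.57.

126.57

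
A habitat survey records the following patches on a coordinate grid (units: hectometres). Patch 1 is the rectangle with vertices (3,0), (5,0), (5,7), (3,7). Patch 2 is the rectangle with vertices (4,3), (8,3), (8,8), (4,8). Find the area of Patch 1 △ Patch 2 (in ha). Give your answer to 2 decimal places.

|Patch 1∩Patch 2|: x∈[4,5], y∈[3,7] → 1·4 = 4.
|Patch 1 △ Patch 2| = |Patch 1| + |Patch 2| − 2·|Patch 1∩Patch 2| = 14 + 20 − 8 = 26.00.

26.00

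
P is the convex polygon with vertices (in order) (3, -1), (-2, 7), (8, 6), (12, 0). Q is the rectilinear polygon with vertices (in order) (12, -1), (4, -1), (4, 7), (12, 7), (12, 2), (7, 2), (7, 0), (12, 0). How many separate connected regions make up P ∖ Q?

P ∖ Q splits into 2 disjoint pieces (area 26.1444, area 8.6667).

2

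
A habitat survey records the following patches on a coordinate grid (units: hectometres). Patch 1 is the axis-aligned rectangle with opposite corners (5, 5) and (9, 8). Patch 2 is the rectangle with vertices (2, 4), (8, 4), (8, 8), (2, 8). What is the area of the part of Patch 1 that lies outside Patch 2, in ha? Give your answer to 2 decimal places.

3.00

|Patch 1∩Patch 2|: x∈[5,8], y∈[5,8] → 3·3 = 9.
|Patch 1| = 12.
|Patch 1 ∖ Patch 2| = |Patch 1| − |Patch 1∩Patch 2| = 12 − 9 = 3.00.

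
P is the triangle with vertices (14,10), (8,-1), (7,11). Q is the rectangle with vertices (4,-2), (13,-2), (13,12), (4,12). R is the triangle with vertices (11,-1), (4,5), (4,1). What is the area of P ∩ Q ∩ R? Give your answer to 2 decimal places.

The intersection is the polygon with vertices (7.769,1.769), (8.956,0.752), (8.405,-0.258), (7.927,-0.122).
By the shoelace formula its area is 1.32.

1.32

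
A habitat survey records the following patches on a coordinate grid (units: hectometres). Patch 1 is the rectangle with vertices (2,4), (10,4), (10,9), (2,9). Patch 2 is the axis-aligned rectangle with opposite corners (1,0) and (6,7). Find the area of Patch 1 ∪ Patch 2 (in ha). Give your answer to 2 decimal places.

By inclusion–exclusion:
Individual areas: |Patch 1| = 40, |Patch 2| = 35.
|Patch 1∩Patch 2|: x∈[2,6], y∈[4,7] → 4·3 = 12.
|Patch 1 ∪ Patch 2| = 75 − 12 = 63.00.

63.00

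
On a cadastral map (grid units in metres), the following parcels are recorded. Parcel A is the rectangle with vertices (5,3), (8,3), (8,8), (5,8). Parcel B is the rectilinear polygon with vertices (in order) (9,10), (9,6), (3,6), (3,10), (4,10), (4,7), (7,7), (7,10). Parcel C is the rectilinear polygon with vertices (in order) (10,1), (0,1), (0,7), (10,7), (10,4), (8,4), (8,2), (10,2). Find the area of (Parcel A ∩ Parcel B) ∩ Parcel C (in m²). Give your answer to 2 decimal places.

The region (Parcel A ∩ Parcel B) ∩ Parcel C is the polygon with vertices (8,6), (5,6), (5,7), (7,7), (8,7).
By the shoelace formula its area is 3.00.

3.00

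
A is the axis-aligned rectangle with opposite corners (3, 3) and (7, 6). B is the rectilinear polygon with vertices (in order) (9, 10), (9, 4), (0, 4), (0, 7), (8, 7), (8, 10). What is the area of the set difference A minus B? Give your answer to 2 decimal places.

|A| = 12, |A∩B| = 8.
|A ∖ B| = |A| − |A∩B| = 12 − 8 = 4.00.

4.00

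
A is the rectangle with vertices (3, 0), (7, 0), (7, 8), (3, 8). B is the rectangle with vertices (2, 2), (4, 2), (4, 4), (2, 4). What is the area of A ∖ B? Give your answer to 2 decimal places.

30.00

|A∩B|: x∈[3,4], y∈[2,4] → 1·2 = 2.
|A| = 32.
|A ∖ B| = |A| − |A∩B| = 32 − 2 = 30.00.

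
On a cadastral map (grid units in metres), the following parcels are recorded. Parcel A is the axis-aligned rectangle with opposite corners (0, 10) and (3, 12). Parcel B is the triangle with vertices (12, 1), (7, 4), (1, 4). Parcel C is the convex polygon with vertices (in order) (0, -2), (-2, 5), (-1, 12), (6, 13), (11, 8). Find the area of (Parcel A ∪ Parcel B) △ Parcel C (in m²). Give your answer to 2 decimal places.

108.92

|Parcel A ∪ Parcel B| = 15.
|(Parcel A ∪ Parcel B) ∩ Parcel C| = 9.2895.
|(Parcel A ∪ Parcel B) △ Parcel C| = 15 + 112.5 − 18.579 = 108.92.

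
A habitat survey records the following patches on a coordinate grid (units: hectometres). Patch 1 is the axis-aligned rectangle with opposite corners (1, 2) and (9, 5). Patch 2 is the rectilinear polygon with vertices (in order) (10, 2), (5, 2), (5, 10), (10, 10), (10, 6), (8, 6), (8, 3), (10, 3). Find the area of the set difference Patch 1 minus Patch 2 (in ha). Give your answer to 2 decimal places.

|Patch 1| = 24, |Patch 1∩Patch 2| = 10.
|Patch 1 ∖ Patch 2| = |Patch 1| − |Patch 1∩Patch 2| = 24 − 10 = 14.00.

14.00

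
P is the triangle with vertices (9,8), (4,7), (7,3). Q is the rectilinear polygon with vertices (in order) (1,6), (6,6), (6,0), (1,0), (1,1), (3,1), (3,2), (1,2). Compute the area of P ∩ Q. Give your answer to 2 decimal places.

1.04

The intersection is the polygon with vertices (4.75,6), (6,6), (6,4.333).
By the shoelace formula its area is 1.04.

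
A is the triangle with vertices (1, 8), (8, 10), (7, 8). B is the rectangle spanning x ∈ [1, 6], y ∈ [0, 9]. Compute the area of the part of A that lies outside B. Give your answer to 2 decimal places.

|A| = 6, |A∩B| = 3.25.
|A ∖ B| = |A| − |A∩B| = 6 − 3.25 = 2.75.

2.75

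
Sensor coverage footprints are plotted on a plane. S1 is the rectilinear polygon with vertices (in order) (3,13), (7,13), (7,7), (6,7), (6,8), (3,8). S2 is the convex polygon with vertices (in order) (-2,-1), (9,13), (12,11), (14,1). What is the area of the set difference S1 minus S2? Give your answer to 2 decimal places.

17.63

|S1| = 21, |S1∩S2| = 3.3669.
|S1 ∖ S2| = |S1| − |S1∩S2| = 21 − 3.3669 = 17.63.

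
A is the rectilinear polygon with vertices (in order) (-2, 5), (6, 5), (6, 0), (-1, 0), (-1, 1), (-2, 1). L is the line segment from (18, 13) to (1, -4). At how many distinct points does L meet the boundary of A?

The segment meets the boundary at (5,0), (6,1).

2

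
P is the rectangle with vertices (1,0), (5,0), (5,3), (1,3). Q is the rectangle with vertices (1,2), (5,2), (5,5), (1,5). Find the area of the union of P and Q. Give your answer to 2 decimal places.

By inclusion–exclusion:
Individual areas: |P| = 12, |Q| = 12.
|P∩Q|: x∈[1,5], y∈[2,3] → 4·1 = 4.
|P ∪ Q| = 24 − 4 = 20.00.

20.00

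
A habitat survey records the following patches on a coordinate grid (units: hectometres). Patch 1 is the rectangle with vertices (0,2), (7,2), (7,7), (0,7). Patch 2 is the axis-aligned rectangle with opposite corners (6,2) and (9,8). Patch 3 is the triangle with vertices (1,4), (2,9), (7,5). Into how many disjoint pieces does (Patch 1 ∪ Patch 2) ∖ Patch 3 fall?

1

(Patch 1 ∪ Patch 2) ∖ Patch 3 is a single connected region.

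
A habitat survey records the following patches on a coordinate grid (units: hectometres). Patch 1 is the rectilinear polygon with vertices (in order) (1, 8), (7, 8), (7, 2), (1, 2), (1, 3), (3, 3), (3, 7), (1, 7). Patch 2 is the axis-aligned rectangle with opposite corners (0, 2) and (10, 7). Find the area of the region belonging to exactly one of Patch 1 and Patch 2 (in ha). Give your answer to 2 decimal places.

34.00

|Patch 1| = 28, |Patch 2| = 50, |Patch 1∩Patch 2| = 22.
|Patch 1 △ Patch 2| = |Patch 1| + |Patch 2| − 2·|Patch 1∩Patch 2| = 28 + 50 − 44 = 34.00.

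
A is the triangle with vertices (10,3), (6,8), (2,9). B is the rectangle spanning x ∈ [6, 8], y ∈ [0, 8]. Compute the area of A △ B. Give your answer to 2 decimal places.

18.00

|A| = 8, |B| = 16, |A∩B| = 3.
|A △ B| = |A| + |B| − 2·|A∩B| = 8 + 16 − 6 = 18.00.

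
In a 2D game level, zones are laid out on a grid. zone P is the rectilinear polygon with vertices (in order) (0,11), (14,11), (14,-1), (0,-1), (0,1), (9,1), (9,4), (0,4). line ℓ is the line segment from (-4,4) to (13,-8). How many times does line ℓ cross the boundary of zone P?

2

The segment meets the boundary at (3.083,-1), (0.25,1).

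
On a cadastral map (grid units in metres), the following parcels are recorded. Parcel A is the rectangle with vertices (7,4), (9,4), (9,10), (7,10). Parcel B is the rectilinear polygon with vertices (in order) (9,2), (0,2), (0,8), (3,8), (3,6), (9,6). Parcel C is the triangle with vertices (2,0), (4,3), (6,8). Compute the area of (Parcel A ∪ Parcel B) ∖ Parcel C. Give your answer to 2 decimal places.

48.53

|Parcel A ∪ Parcel B| = 50.
|(Parcel A ∪ Parcel B) ∩ Parcel C| = 1.4667.
|(Parcel A ∪ Parcel B) ∖ Parcel C| = 50 − 1.4667 = 48.53.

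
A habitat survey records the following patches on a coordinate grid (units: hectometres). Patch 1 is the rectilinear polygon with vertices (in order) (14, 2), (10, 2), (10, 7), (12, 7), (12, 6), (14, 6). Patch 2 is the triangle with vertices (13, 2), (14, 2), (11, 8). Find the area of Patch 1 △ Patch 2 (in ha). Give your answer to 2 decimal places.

|Patch 1| = 18, |Patch 2| = 3, |Patch 1∩Patch 2| = 2.9167.
|Patch 1 △ Patch 2| = |Patch 1| + |Patch 2| − 2·|Patch 1∩Patch 2| = 18 + 3 − 5.8333 = 15.17.

15.17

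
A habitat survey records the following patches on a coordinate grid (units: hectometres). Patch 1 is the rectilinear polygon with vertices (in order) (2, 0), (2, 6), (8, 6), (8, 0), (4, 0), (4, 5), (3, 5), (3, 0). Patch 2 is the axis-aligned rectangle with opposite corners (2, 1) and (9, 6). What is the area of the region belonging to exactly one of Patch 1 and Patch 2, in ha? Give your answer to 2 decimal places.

|Patch 1| = 31, |Patch 2| = 35, |Patch 1∩Patch 2| = 26.
|Patch 1 △ Patch 2| = |Patch 1| + |Patch 2| − 2·|Patch 1∩Patch 2| = 31 + 35 − 52 = 14.00.

14.00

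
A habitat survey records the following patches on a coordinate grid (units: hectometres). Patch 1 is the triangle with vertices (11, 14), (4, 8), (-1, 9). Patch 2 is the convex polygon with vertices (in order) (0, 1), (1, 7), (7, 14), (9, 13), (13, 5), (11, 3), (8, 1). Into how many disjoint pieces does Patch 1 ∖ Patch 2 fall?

2

Patch 1 ∖ Patch 2 splits into 2 disjoint pieces (area 0.8068, area 5.6486).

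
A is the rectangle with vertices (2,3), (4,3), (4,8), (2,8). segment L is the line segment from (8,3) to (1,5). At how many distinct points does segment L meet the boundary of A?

The segment meets the boundary at (2,4.714), (4,4.143).

2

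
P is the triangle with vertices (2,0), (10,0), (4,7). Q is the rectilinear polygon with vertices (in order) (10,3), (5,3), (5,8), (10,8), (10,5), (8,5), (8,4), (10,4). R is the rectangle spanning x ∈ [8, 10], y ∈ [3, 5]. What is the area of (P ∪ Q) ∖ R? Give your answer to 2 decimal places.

|P ∪ Q| = 47.5595.
|(P ∪ Q) ∩ R| = 2.
|(P ∪ Q) ∖ R| = 47.5595 − 2 = 45.56.

45.56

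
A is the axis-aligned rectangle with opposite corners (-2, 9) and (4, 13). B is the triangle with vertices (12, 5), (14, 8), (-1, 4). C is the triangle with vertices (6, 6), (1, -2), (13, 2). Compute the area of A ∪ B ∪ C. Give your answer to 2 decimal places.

By inclusion–exclusion:
Individual areas: |A| = 24, |B| = 18.5, |C| = 38.
|A∩B| = 0.
|A∩C| = 0.
|B∩C| = 2.3313.
|A∩B∩C| = 0.
|A ∪ B ∪ C| = 80.5 − 2.3313 + 0 = 78.17.

78.17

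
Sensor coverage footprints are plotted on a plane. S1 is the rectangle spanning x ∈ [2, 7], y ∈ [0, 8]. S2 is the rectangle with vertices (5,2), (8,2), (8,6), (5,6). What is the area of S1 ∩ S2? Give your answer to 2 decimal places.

8.00

|S1∩S2|: x∈[5,7], y∈[2,6] → 2·4 = 8.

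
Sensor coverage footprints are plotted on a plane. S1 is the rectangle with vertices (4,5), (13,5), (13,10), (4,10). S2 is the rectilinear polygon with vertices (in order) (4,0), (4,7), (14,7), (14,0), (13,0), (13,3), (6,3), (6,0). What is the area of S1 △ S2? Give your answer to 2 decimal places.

58.00

|S1| = 45, |S2| = 49, |S1∩S2| = 18.
|S1 △ S2| = |S1| + |S2| − 2·|S1∩S2| = 45 + 49 − 36 = 58.00.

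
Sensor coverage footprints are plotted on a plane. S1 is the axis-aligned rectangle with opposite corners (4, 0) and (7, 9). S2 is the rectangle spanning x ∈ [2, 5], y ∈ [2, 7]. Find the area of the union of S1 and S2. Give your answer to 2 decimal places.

By inclusion–exclusion:
Individual areas: |S1| = 27, |S2| = 15.
|S1∩S2|: x∈[4,5], y∈[2,7] → 1·5 = 5.
|S1 ∪ S2| = 42 − 5 = 37.00.

37.00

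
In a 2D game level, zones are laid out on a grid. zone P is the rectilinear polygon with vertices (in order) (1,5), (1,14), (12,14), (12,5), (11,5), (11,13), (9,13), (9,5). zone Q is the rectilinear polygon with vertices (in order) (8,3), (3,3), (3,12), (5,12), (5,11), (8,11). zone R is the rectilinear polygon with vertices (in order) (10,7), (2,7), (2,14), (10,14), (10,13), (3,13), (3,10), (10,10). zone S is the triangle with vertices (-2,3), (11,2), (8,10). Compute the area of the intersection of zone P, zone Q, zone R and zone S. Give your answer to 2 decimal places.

The intersection is the polygon with vertices (8,7), (3.714,7), (8,10).
By the shoelace formula its area is 6.43.

6.43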